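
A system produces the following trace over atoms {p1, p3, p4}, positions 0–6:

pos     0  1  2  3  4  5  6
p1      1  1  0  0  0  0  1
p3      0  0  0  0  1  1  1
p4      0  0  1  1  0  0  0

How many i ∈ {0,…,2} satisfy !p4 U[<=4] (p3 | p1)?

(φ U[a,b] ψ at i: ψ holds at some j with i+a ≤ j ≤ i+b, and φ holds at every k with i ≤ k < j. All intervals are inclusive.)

Evaluate at each i in [0,2]:
  i=0: ✓ (rhs at j=0)
  i=1: ✓ (rhs at j=1)
  i=2: ✗ (lhs fails at k=2 before rhs at j=4)
Positions where it holds: {0, 1} → 2.

2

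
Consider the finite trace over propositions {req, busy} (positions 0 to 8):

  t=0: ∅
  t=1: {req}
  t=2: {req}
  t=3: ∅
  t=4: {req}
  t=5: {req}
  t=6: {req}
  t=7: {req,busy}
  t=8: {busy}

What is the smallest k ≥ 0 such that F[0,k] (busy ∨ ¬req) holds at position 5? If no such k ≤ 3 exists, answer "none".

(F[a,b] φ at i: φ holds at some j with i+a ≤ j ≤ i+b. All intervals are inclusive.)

2

Scan j = 5,6,… for (busy ∨ ¬req):
  j=5: fails
  j=6: fails
  j=7: holds
First hit at j=7, so smallest k = 7-5 = 2.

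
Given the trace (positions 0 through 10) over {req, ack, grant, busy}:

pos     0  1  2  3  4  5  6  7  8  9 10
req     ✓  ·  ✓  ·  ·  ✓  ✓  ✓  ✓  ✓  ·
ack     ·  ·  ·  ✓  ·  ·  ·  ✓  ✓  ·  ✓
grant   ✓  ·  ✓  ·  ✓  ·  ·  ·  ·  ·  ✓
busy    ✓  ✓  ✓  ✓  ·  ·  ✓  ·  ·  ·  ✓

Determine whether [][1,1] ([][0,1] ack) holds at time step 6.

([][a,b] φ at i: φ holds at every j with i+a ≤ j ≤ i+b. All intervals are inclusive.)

Check [][0,1] ack at every j in [7,7]:
  j=7: holds on [7,8]
All positions satisfy it → formula holds.

Yes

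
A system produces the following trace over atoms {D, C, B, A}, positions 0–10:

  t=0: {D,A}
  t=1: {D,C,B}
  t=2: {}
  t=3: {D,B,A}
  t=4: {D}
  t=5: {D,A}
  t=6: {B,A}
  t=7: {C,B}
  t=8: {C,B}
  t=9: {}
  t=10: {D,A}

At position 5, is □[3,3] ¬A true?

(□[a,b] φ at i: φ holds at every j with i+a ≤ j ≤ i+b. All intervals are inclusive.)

True

Check ¬A at every j in [8,8]:
  j=8: true
All positions satisfy it → formula holds.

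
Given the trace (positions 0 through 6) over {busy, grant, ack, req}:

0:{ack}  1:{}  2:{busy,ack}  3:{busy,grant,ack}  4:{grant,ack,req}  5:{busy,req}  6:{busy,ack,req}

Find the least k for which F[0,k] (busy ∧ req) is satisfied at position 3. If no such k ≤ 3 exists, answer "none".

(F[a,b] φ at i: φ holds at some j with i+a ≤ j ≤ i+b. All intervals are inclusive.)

2

Scan j = 3,4,… for (busy ∧ req):
  j=3: fails
  j=4: fails
  j=5: holds
First hit at j=5, so smallest k = 5-3 = 2.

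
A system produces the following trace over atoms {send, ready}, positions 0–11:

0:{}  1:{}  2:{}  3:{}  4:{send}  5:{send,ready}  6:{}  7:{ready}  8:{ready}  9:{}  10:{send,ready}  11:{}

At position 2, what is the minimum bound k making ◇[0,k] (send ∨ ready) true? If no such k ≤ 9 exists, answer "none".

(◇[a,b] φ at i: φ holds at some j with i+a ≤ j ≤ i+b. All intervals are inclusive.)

Scan j = 2,3,… for (send ∨ ready):
  j=2: fails
  j=3: fails
  j=4: holds
First hit at j=4, so smallest k = 4-2 = 2.

2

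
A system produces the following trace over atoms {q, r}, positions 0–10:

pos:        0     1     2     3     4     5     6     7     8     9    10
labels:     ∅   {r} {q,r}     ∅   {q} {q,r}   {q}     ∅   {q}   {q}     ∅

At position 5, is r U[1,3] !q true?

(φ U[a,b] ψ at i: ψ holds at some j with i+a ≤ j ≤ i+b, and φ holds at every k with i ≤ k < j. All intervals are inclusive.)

No

Need some j in [6,8] with !q, and r at every k in [5,j-1].
  j=6: !q false.
  j=7: !q holds, but r fails at k=6 → not this j.
  j=8: !q false.
No j in the window works → until fails.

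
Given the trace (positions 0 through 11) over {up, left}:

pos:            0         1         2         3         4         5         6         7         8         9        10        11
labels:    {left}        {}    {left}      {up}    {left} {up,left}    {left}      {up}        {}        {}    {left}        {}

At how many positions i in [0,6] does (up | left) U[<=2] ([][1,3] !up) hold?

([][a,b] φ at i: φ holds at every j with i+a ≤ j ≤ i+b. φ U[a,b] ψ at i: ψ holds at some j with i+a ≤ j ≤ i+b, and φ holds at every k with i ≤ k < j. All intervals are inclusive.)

2

Evaluate at each i in [0,6]:
  i=0: ✗ (no rhs in [0,2])
  i=1: ✗ (no rhs in [1,3])
  i=2: ✗ (no rhs in [2,4])
  i=3: ✗ (no rhs in [3,5])
  i=4: ✗ (no rhs in [4,6])
  i=5: ✓ (rhs at j=7; lhs holds on [5,6])
  i=6: ✓ (rhs at j=7; lhs holds on [6,6])
Positions where it holds: {5, 6} → 2.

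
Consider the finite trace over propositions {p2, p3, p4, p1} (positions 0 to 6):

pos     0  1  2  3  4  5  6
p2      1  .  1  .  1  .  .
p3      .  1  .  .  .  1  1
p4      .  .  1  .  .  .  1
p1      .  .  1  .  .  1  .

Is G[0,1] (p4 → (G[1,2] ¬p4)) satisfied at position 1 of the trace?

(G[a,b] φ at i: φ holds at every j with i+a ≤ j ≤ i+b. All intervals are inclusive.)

True

Check (p4 → (G[1,2] ¬p4)) at every j in [1,2]:
  j=1: antecedent false → ✓
  j=2: antecedent true; consequent holds on [3,4] → ✓
All positions satisfy it → formula holds.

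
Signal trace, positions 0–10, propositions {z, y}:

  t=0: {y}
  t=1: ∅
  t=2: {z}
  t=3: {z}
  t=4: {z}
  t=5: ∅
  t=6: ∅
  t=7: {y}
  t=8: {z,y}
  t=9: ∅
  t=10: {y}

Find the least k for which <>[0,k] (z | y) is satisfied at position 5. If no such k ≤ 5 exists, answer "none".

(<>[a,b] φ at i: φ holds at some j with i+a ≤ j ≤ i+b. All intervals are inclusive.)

2

Scan j = 5,6,… for (z | y):
  j=5: fails
  j=6: fails
  j=7: holds
First hit at j=7, so smallest k = 7-5 = 2.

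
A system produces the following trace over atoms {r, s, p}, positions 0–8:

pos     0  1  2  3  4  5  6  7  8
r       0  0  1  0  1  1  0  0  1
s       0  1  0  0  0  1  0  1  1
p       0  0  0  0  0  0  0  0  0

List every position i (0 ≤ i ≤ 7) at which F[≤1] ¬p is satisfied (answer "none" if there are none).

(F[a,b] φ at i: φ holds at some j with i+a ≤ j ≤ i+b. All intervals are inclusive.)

0, 1, 2, 3, 4, 5, 6, 7

Evaluate at each i in [0,7]:
  i=0: ✓ (witness j=0)
  i=1: ✓ (witness j=1)
  i=2: ✓ (witness j=2)
  i=3: ✓ (witness j=3)
  i=4: ✓ (witness j=4)
  i=5: ✓ (witness j=5)
  i=6: ✓ (witness j=6)
  i=7: ✓ (witness j=7)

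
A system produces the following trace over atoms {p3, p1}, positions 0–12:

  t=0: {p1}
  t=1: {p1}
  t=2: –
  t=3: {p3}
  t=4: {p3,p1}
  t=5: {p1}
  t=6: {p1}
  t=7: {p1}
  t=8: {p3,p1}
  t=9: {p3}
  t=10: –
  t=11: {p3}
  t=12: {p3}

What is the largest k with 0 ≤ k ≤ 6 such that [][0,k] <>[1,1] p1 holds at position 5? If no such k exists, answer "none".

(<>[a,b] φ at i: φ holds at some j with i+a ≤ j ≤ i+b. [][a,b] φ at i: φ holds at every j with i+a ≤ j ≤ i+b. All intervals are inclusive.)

<>[1,1] p1 must hold from j=5 onward; find where it first fails.
  j=5: holds
  j=6: holds
  j=7: holds
  j=8: fails
Holds on [5,7], so largest k = 2.

2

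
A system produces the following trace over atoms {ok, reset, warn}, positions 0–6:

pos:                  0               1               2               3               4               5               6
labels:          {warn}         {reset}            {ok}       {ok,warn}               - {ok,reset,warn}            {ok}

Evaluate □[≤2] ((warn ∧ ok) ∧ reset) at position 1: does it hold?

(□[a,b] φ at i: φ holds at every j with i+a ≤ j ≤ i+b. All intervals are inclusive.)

No

Check ((warn ∧ ok) ∧ reset) at every j in [1,3]:
  j=1: false
  j=2: false
  j=3: false
Fails at j=1 → formula fails.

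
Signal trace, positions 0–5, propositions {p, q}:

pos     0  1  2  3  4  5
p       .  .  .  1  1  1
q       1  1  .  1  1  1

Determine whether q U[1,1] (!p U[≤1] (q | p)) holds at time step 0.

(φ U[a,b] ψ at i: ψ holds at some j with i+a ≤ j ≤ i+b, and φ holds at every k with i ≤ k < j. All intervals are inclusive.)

Need some j in [1,1] with (!p U[≤1] (q | p)), and q at every k in [0,j-1].
  j=1: (!p U[≤1] (q | p)) holds; q holds at every k in [0,0] → satisfied.

Yes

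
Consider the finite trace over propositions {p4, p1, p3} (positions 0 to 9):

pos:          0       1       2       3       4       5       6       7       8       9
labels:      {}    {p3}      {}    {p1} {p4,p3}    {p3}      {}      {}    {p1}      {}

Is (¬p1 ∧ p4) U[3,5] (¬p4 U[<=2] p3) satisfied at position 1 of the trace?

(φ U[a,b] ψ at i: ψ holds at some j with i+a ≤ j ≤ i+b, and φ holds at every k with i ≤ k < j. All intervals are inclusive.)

No

Need some j in [4,6] with (¬p4 U[<=2] p3), and (¬p1 ∧ p4) at every k in [1,j-1].
  j=4: (¬p4 U[<=2] p3) holds, but (¬p1 ∧ p4) fails at k=1 → not this j.
  j=5: (¬p4 U[<=2] p3) holds, but (¬p1 ∧ p4) fails at k=1 → not this j.
  j=6: (¬p4 U[<=2] p3) — fails.
No j in the window works → until fails.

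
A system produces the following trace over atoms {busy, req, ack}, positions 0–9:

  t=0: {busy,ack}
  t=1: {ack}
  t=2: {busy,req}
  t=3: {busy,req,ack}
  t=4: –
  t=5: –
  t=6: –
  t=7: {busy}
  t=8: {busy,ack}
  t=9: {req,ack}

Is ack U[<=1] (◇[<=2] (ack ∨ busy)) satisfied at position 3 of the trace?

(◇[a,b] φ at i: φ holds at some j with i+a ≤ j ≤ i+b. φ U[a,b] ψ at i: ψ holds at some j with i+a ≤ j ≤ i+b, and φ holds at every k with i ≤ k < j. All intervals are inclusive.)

Need some j in [3,4] with ◇[<=2] (ack ∨ busy), and ack at every k in [3,j-1].
  j=3: ◇[<=2] (ack ∨ busy) holds; no prefix to check → satisfied.

Holds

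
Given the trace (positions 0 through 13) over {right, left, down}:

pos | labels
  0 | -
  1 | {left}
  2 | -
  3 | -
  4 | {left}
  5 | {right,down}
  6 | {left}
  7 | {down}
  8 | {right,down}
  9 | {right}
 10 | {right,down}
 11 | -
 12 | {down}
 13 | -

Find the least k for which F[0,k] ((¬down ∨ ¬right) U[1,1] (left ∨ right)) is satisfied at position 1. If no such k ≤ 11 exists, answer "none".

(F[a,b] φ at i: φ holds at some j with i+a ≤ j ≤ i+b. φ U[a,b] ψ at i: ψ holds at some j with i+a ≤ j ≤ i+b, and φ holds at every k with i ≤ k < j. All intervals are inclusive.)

2

Scan j = 1,2,… for ((¬down ∨ ¬right) U[1,1] (left ∨ right)):
  j=1: fails
  j=2: fails
  j=3: holds
First hit at j=3, so smallest k = 3-1 = 2.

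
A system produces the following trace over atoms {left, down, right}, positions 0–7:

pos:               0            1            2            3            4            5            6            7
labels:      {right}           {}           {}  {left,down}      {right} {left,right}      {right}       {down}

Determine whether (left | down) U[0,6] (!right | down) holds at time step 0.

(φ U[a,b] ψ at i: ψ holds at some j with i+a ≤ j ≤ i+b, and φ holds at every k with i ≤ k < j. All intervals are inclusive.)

Need some j in [0,6] with (!right | down), and (left | down) at every k in [0,j-1].
  j=0: (!right | down) false.
  j=1: (!right | down) holds, but (left | down) fails at k=0 → not this j.
  j=2: (!right | down) holds, but (left | down) fails at k=0 → not this j.
  j=3: (!right | down) holds, but (left | down) fails at k=0 → not this j.
  j=4: (!right | down) false.
  j=5: (!right | down) false.
  j=6: (!right | down) false.
No j in the window works → until fails.

Does not hold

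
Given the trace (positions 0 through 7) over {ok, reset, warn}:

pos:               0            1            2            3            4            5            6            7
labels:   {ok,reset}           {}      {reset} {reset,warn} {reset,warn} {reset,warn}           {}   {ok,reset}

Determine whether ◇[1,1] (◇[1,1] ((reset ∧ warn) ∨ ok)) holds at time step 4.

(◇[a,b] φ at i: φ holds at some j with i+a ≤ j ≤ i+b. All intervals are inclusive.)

Check ◇[1,1] ((reset ∧ warn) ∨ ok) at each j in [5,5]:
  j=5: fails (none in [6,6])
No position in the window satisfies it → formula fails.

Does not hold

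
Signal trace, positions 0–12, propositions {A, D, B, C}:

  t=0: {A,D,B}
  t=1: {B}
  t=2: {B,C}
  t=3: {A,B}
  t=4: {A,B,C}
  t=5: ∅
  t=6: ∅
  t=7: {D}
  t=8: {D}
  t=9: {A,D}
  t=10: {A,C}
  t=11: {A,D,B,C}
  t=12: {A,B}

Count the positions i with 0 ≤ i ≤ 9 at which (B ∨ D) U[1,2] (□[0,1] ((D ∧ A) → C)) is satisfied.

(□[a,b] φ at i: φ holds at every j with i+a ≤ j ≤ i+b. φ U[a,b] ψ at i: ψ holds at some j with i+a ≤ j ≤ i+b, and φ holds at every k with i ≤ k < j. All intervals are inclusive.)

Evaluate at each i in [0,9]:
  i=0: ✓ (rhs at j=1; lhs holds on [0,0])
  i=1: ✓ (rhs at j=2; lhs holds on [1,1])
  i=2: ✓ (rhs at j=3; lhs holds on [2,2])
  i=3: ✓ (rhs at j=4; lhs holds on [3,3])
  i=4: ✓ (rhs at j=5; lhs holds on [4,4])
  i=5: ✗ (lhs fails at k=5 before rhs at j=6)
  i=6: ✗ (lhs fails at k=6 before rhs at j=7)
  i=7: ✗ (no rhs in [8,9])
  i=8: ✓ (rhs at j=10; lhs holds on [8,9])
  i=9: ✓ (rhs at j=10; lhs holds on [9,9])
Positions where it holds: {0, 1, 2, 3, 4, 8, 9} → 7.

7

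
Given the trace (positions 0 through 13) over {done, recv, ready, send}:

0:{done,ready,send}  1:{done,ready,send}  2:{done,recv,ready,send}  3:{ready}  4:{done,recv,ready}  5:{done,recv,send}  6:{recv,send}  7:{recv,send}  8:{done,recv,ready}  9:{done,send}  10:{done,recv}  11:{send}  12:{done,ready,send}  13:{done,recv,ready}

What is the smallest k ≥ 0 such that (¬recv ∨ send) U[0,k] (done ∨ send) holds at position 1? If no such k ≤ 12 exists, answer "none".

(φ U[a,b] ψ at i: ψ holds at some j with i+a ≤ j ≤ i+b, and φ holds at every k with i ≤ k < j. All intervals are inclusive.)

0

Need earliest j ≥ 1 with (done ∨ send), and (¬recv ∨ send) at every k in [1,j-1].
  j=1: rhs holds (empty prefix). k = 0.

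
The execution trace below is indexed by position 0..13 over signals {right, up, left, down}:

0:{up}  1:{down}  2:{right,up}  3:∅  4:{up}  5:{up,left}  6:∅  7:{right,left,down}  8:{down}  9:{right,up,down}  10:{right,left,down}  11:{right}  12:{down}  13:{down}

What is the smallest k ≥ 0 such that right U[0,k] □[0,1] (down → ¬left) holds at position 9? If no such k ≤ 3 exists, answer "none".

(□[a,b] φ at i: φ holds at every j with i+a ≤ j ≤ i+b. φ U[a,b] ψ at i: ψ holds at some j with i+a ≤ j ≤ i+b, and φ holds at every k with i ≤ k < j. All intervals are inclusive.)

2

Need earliest j ≥ 9 with □[0,1] (down → ¬left), and right at every k in [9,j-1].
  j=9: rhs fails.
  j=10: rhs fails.
  j=11: rhs holds; lhs holds on [9,10]. k = 2.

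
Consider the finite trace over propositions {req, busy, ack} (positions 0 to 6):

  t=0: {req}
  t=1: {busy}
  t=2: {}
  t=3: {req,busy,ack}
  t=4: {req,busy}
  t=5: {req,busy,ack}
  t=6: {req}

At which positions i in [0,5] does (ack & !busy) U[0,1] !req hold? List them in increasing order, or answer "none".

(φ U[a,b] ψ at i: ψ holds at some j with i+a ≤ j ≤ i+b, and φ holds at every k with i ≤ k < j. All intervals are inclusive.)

1, 2

Evaluate at each i in [0,5]:
  i=0: ✗ (lhs fails at k=0 before rhs at j=1)
  i=1: ✓ (rhs at j=1)
  i=2: ✓ (rhs at j=2)
  i=3: ✗ (no rhs in [3,4])
  i=4: ✗ (no rhs in [4,5])
  i=5: ✗ (no rhs in [5,6])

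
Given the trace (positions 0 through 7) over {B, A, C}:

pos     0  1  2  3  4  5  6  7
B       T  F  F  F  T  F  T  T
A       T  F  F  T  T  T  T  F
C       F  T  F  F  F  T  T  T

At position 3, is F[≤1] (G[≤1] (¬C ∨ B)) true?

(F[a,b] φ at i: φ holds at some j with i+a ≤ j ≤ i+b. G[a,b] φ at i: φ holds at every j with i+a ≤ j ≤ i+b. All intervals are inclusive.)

Check G[≤1] (¬C ∨ B) at each j in [3,4]:
  j=3: holds on [3,4]
  j=4: fails at 5
Found at j=3 → formula holds.

True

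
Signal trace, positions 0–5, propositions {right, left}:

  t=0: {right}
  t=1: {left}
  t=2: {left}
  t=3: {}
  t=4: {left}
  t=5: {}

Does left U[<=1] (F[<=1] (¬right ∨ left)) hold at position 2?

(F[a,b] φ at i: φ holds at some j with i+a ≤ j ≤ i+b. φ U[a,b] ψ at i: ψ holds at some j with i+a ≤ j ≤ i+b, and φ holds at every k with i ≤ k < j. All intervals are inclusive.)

True

Need some j in [2,3] with F[<=1] (¬right ∨ left), and left at every k in [2,j-1].
  j=2: F[<=1] (¬right ∨ left) holds; no prefix to check → satisfied.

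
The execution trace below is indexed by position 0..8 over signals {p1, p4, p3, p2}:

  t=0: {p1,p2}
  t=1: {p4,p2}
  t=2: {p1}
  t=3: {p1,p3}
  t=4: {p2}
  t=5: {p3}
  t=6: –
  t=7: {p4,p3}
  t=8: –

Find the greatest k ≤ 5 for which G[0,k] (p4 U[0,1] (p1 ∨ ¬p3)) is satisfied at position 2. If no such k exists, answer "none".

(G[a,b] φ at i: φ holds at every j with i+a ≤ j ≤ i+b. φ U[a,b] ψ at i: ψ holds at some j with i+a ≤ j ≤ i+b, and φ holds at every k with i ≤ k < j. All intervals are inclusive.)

(p4 U[0,1] (p1 ∨ ¬p3)) must hold from j=2 onward; find where it first fails.
  j=2: holds
  j=3: holds
  j=4: holds
  j=5: fails
Holds on [2,4], so largest k = 2.

2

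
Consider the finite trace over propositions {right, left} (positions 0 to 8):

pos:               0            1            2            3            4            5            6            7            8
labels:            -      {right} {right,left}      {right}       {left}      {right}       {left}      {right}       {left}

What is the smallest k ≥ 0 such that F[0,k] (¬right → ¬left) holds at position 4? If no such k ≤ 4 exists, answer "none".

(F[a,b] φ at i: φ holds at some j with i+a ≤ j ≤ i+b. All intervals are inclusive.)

1

Scan j = 4,5,… for (¬right → ¬left):
  j=4: fails
  j=5: holds
First hit at j=5, so smallest k = 5-4 = 1.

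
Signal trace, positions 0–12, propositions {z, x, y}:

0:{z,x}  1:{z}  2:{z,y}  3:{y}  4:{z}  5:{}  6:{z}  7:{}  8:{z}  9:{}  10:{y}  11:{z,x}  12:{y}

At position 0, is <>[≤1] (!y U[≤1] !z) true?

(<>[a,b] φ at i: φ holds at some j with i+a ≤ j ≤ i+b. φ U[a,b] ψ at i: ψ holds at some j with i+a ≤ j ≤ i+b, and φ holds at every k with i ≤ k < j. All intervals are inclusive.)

Check (!y U[≤1] !z) at each j in [0,1]:
  j=0: fails
  j=1: fails
No position in the window satisfies it → formula fails.

False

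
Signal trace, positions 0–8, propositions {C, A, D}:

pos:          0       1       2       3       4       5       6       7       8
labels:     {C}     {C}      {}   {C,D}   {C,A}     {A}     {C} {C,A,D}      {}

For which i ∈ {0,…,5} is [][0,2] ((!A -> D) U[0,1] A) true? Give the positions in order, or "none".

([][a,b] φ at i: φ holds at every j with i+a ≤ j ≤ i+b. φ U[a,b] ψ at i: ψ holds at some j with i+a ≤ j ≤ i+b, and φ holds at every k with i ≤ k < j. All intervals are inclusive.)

Evaluate at each i in [0,5]:
  i=0: ✗ (fails at j=0)
  i=1: ✗ (fails at j=1)
  i=2: ✗ (fails at j=2)
  i=3: ✓ (all of [3,5])
  i=4: ✗ (fails at j=6)
  i=5: ✗ (fails at j=6)

3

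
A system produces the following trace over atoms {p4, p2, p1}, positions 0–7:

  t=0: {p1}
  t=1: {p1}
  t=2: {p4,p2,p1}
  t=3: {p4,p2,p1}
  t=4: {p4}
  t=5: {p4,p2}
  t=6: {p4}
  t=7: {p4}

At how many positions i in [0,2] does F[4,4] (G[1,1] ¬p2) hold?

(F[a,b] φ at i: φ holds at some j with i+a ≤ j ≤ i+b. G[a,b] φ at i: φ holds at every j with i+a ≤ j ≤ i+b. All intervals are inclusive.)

Evaluate at each i in [0,2]:
  i=0: ✗ (none in [4,4])
  i=1: ✓ (witness j=5)
  i=2: ✓ (witness j=6)
Positions where it holds: {1, 2} → 2.

2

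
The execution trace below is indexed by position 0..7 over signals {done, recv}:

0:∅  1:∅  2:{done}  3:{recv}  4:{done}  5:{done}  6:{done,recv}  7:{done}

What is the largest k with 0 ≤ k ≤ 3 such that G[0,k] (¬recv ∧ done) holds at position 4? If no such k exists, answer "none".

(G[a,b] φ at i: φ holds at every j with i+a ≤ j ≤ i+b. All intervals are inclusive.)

(¬recv ∧ done) must hold from j=4 onward; find where it first fails.
  j=4: holds
  j=5: holds
  j=6: fails
Holds on [4,5], so largest k = 1.

1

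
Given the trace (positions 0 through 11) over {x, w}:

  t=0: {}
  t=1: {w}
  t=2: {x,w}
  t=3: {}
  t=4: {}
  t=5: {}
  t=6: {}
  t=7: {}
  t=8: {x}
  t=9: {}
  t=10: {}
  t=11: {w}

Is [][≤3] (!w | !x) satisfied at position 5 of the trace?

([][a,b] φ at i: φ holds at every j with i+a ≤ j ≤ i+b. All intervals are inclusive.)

Check (!w | !x) at every j in [5,8]:
  j=5: true
  j=6: true
  j=7: true
  j=8: true
All positions satisfy it → formula holds.

True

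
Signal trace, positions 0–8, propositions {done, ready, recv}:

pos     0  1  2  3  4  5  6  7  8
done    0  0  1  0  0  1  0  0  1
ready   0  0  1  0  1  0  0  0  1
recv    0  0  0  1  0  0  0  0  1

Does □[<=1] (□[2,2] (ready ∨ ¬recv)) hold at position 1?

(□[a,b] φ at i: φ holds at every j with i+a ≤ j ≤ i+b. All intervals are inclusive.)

Check □[2,2] (ready ∨ ¬recv) at every j in [1,2]:
  j=1: fails at 3
  j=2: holds on [4,4]
Fails at j=1 → formula fails.

No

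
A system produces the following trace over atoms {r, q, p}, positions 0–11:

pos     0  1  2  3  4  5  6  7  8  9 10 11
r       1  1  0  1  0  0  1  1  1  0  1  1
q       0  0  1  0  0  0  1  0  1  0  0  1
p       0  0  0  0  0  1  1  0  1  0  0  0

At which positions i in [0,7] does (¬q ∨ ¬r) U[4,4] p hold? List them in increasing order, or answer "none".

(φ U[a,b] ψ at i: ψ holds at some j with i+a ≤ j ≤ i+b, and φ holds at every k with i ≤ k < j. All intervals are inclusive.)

Evaluate at each i in [0,7]:
  i=0: ✗ (no rhs in [4,4])
  i=1: ✓ (rhs at j=5; lhs holds on [1,4])
  i=2: ✓ (rhs at j=6; lhs holds on [2,5])
  i=3: ✗ (no rhs in [7,7])
  i=4: ✗ (lhs fails at k=6 before rhs at j=8)
  i=5: ✗ (no rhs in [9,9])
  i=6: ✗ (no rhs in [10,10])
  i=7: ✗ (no rhs in [11,11])

1, 2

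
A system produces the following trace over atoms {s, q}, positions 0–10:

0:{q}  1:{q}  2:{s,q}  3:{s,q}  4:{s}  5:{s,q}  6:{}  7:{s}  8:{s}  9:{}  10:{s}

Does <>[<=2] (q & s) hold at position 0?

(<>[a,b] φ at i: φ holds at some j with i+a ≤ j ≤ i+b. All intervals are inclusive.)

True

Check (q & s) at each j in [0,2]:
  j=0: false
  j=1: false
  j=2: true
Found at j=2 → formula holds.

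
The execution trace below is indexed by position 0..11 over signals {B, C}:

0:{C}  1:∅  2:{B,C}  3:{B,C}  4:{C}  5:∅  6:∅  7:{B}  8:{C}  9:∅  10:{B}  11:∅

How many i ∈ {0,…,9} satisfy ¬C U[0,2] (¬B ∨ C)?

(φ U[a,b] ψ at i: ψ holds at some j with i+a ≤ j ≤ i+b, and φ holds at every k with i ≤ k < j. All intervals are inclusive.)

10

Evaluate at each i in [0,9]:
  i=0: ✓ (rhs at j=0)
  i=1: ✓ (rhs at j=1)
  i=2: ✓ (rhs at j=2)
  i=3: ✓ (rhs at j=3)
  i=4: ✓ (rhs at j=4)
  i=5: ✓ (rhs at j=5)
  i=6: ✓ (rhs at j=6)
  i=7: ✓ (rhs at j=8; lhs holds on [7,7])
  i=8: ✓ (rhs at j=8)
  i=9: ✓ (rhs at j=9)
Positions where it holds: {0, 1, 2, 3, 4, 5, 6, 7, 8, 9} → 10.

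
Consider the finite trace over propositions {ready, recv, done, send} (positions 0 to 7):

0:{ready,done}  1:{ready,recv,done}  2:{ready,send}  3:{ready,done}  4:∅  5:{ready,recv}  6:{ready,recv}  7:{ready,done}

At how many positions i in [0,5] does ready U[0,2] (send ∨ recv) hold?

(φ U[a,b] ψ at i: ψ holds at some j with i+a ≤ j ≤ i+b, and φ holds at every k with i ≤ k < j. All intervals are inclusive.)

4

Evaluate at each i in [0,5]:
  i=0: ✓ (rhs at j=1; lhs holds on [0,0])
  i=1: ✓ (rhs at j=1)
  i=2: ✓ (rhs at j=2)
  i=3: ✗ (lhs fails at k=4 before rhs at j=5)
  i=4: ✗ (lhs fails at k=4 before rhs at j=5)
  i=5: ✓ (rhs at j=5)
Positions where it holds: {0, 1, 2, 5} → 4.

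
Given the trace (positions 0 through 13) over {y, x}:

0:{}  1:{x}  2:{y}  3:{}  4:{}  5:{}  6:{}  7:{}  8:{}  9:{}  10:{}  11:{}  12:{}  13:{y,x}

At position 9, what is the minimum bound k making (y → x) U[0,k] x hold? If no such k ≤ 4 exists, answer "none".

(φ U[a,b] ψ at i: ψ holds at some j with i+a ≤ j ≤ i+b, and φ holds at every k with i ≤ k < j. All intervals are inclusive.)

4

Need earliest j ≥ 9 with x, and (y → x) at every k in [9,j-1].
  j=9: rhs fails.
  j=10: rhs fails.
  j=11: rhs fails.
  j=12: rhs fails.
  j=13: rhs holds; lhs holds on [9,12]. k = 4.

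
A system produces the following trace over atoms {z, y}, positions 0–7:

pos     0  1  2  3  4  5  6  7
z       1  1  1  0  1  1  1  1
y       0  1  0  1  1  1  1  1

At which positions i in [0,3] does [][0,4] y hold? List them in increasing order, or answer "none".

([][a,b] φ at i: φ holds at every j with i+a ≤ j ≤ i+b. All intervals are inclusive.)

Evaluate at each i in [0,3]:
  i=0: ✗ (fails at j=0)
  i=1: ✗ (fails at j=2)
  i=2: ✗ (fails at j=2)
  i=3: ✓ (all of [3,7])

3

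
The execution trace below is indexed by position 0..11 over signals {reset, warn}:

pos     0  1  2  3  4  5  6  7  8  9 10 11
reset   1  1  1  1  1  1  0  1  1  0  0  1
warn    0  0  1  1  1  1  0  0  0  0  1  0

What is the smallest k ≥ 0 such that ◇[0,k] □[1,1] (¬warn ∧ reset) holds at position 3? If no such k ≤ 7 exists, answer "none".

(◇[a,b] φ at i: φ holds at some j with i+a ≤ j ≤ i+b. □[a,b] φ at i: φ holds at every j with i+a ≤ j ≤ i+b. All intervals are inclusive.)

3

Scan j = 3,4,… for □[1,1] (¬warn ∧ reset):
  j=3: fails
  j=4: fails
  j=5: fails
  j=6: holds
First hit at j=6, so smallest k = 6-3 = 3.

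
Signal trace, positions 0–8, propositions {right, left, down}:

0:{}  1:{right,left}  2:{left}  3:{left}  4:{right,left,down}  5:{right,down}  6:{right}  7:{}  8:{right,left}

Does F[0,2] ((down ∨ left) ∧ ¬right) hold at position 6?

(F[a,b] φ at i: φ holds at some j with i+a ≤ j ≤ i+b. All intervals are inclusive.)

No

Check ((down ∨ left) ∧ ¬right) at each j in [6,8]:
  j=6: false
  j=7: false
  j=8: false
No position in the window satisfies it → formula fails.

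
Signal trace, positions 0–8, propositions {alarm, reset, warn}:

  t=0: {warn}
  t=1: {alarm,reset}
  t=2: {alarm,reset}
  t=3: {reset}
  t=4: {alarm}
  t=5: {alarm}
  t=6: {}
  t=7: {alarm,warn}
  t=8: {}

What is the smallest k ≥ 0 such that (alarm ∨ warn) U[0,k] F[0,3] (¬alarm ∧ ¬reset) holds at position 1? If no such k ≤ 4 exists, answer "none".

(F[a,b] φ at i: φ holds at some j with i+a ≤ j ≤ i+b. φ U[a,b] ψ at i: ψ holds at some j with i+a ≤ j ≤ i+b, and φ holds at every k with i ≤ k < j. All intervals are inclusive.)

2

Need earliest j ≥ 1 with F[0,3] (¬alarm ∧ ¬reset), and (alarm ∨ warn) at every k in [1,j-1].
  j=1: rhs fails.
  j=2: rhs fails.
  j=3: rhs holds; lhs holds on [1,2]. k = 2.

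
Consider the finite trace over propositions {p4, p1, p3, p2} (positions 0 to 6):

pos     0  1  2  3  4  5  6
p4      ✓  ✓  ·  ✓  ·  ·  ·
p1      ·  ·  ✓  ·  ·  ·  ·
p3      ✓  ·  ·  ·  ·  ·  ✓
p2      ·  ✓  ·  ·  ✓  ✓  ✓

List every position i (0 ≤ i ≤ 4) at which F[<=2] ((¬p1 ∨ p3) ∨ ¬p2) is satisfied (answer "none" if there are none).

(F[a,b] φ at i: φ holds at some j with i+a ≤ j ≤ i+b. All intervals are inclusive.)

Evaluate at each i in [0,4]:
  i=0: ✓ (witness j=0)
  i=1: ✓ (witness j=1)
  i=2: ✓ (witness j=2)
  i=3: ✓ (witness j=3)
  i=4: ✓ (witness j=4)

0, 1, 2, 3, 4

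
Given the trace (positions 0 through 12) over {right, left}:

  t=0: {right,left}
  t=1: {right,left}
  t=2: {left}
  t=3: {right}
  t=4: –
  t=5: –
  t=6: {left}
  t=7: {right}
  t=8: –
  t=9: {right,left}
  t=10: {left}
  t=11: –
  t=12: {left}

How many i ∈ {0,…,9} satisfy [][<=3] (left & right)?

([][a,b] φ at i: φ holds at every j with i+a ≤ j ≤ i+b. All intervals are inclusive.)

Evaluate at each i in [0,9]:
  i=0: ✗ (fails at j=2)
  i=1: ✗ (fails at j=2)
  i=2: ✗ (fails at j=2)
  i=3: ✗ (fails at j=3)
  i=4: ✗ (fails at j=4)
  i=5: ✗ (fails at j=5)
  i=6: ✗ (fails at j=6)
  i=7: ✗ (fails at j=7)
  i=8: ✗ (fails at j=8)
  i=9: ✗ (fails at j=10)
Positions where it holds: {} → 0.

0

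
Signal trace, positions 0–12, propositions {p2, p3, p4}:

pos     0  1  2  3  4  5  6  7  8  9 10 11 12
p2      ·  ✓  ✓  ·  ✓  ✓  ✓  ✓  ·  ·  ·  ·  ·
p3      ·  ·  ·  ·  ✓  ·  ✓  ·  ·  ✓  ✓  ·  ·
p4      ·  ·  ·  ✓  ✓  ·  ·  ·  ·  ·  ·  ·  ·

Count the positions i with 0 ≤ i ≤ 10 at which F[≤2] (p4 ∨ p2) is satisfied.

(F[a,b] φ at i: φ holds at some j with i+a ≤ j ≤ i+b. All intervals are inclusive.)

Evaluate at each i in [0,10]:
  i=0: ✓ (witness j=1)
  i=1: ✓ (witness j=1)
  i=2: ✓ (witness j=2)
  i=3: ✓ (witness j=3)
  i=4: ✓ (witness j=4)
  i=5: ✓ (witness j=5)
  i=6: ✓ (witness j=6)
  i=7: ✓ (witness j=7)
  i=8: ✗ (none in [8,10])
  i=9: ✗ (none in [9,11])
  i=10: ✗ (none in [10,12])
Positions where it holds: {0, 1, 2, 3, 4, 5, 6, 7} → 8.

8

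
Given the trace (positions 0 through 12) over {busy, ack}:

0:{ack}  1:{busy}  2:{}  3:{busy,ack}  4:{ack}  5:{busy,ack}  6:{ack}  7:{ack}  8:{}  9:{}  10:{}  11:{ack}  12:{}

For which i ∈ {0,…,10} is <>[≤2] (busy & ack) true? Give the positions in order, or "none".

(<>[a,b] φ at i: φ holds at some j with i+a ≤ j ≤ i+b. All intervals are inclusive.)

1, 2, 3, 4, 5

Evaluate at each i in [0,10]:
  i=0: ✗ (none in [0,2])
  i=1: ✓ (witness j=3)
  i=2: ✓ (witness j=3)
  i=3: ✓ (witness j=3)
  i=4: ✓ (witness j=5)
  i=5: ✓ (witness j=5)
  i=6: ✗ (none in [6,8])
  i=7: ✗ (none in [7,9])
  i=8: ✗ (none in [8,10])
  i=9: ✗ (none in [9,11])
  i=10: ✗ (none in [10,12])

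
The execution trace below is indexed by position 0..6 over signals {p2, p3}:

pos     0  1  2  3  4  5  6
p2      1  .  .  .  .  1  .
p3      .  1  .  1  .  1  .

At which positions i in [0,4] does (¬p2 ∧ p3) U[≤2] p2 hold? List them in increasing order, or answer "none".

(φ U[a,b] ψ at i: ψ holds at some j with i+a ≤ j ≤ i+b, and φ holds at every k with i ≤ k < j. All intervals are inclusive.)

Evaluate at each i in [0,4]:
  i=0: ✓ (rhs at j=0)
  i=1: ✗ (no rhs in [1,3])
  i=2: ✗ (no rhs in [2,4])
  i=3: ✗ (lhs fails at k=4 before rhs at j=5)
  i=4: ✗ (lhs fails at k=4 before rhs at j=5)

0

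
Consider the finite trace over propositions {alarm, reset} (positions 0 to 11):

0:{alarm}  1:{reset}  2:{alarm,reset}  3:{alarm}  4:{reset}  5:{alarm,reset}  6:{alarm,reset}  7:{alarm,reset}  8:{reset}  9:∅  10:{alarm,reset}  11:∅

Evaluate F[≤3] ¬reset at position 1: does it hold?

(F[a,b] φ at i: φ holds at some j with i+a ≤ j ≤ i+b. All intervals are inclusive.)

Check ¬reset at each j in [1,4]:
  j=1: false
  j=2: false
  j=3: true
  j=4: false
Found at j=3 → formula holds.

True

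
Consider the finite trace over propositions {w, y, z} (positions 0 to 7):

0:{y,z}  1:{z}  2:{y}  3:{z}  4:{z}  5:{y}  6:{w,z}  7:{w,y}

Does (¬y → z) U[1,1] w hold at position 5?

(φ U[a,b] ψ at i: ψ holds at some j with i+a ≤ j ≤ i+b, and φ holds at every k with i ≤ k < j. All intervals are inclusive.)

Need some j in [6,6] with w, and (¬y → z) at every k in [5,j-1].
  j=6: w holds; (¬y → z) holds at every k in [5,5] → satisfied.

Yes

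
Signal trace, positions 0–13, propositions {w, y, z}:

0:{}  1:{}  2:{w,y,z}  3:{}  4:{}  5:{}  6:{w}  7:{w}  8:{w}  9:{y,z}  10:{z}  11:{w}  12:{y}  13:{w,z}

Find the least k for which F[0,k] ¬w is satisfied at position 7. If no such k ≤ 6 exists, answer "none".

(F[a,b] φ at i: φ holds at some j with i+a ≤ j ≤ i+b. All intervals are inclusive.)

2

Scan j = 7,8,… for ¬w:
  j=7: fails
  j=8: fails
  j=9: holds
First hit at j=9, so smallest k = 9-7 = 2.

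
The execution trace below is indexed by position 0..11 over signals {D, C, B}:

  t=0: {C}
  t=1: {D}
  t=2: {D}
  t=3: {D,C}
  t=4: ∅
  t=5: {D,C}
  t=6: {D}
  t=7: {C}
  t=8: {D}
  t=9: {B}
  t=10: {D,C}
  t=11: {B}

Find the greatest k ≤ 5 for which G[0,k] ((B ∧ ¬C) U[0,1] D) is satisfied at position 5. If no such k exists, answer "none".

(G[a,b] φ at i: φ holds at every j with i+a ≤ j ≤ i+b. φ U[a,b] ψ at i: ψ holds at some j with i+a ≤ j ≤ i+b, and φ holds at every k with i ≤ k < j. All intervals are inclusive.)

((B ∧ ¬C) U[0,1] D) must hold from j=5 onward; find where it first fails.
  j=5: holds
  j=6: holds
  j=7: fails
Holds on [5,6], so largest k = 1.

1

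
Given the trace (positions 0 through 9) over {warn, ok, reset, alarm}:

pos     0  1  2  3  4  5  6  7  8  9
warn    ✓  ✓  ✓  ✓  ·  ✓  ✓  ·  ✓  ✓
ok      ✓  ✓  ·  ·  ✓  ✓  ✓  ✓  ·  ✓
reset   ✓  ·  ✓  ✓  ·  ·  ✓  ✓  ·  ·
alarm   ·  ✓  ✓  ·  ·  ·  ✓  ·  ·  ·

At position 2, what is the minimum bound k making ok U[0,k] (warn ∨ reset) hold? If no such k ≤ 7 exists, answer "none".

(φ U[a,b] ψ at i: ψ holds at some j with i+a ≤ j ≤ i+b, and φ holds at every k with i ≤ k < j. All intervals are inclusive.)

Need earliest j ≥ 2 with (warn ∨ reset), and ok at every k in [2,j-1].
  j=2: rhs holds (empty prefix). k = 0.

0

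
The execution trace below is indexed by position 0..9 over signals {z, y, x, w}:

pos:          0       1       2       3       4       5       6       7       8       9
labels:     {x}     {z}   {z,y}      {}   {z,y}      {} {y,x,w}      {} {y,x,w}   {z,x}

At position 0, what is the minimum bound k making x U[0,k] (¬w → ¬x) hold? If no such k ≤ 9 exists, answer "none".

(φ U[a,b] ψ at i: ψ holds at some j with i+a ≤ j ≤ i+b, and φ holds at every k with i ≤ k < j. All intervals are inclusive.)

Need earliest j ≥ 0 with (¬w → ¬x), and x at every k in [0,j-1].
  j=0: rhs fails.
  j=1: rhs holds; lhs holds on [0,0]. k = 1.

1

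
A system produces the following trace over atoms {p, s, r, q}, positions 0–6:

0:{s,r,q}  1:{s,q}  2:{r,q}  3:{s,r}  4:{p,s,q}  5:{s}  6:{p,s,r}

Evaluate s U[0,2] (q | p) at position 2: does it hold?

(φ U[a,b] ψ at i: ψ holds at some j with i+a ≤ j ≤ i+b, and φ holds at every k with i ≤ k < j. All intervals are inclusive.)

Need some j in [2,4] with (q | p), and s at every k in [2,j-1].
  j=2: (q | p) holds; no prefix to check → satisfied.

Holds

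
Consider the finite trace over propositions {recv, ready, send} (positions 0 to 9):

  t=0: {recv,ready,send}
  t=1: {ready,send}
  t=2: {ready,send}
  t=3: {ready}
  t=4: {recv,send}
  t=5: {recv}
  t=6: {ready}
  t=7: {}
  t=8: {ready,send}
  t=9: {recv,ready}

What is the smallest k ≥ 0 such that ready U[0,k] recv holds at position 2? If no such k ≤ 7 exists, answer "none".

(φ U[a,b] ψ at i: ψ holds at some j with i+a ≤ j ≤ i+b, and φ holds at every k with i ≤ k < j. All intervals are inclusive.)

Need earliest j ≥ 2 with recv, and ready at every k in [2,j-1].
  j=2: rhs fails.
  j=3: rhs fails.
  j=4: rhs holds; lhs holds on [2,3]. k = 2.

2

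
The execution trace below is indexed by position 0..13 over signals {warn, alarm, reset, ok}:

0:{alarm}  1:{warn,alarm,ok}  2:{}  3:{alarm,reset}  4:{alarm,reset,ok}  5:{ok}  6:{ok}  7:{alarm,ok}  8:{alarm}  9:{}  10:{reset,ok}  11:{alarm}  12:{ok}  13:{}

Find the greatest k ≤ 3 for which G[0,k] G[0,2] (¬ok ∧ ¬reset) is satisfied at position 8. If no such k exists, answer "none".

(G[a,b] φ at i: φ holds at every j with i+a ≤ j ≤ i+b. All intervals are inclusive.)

G[0,2] (¬ok ∧ ¬reset) must hold from j=8 onward; find where it first fails.
  j=8: fails → no k works.

none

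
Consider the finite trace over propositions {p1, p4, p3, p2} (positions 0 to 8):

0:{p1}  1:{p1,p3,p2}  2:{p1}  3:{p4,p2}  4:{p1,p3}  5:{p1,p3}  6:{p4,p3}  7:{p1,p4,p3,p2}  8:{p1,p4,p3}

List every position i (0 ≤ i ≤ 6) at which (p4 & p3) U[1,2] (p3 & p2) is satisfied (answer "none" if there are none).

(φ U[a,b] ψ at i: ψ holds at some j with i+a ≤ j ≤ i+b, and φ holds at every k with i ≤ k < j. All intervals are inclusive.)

6

Evaluate at each i in [0,6]:
  i=0: ✗ (lhs fails at k=0 before rhs at j=1)
  i=1: ✗ (no rhs in [2,3])
  i=2: ✗ (no rhs in [3,4])
  i=3: ✗ (no rhs in [4,5])
  i=4: ✗ (no rhs in [5,6])
  i=5: ✗ (lhs fails at k=5 before rhs at j=7)
  i=6: ✓ (rhs at j=7; lhs holds on [6,6])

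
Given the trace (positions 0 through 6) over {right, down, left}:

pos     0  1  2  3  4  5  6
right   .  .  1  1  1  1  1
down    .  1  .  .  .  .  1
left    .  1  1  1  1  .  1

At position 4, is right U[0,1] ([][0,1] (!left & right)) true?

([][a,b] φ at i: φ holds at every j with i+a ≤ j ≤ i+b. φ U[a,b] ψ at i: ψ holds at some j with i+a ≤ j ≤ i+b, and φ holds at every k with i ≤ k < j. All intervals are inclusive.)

Does not hold

Need some j in [4,5] with [][0,1] (!left & right), and right at every k in [4,j-1].
  j=4: [][0,1] (!left & right) — fails at 4.
  j=5: [][0,1] (!left & right) — fails at 6.
No j in the window works → until fails.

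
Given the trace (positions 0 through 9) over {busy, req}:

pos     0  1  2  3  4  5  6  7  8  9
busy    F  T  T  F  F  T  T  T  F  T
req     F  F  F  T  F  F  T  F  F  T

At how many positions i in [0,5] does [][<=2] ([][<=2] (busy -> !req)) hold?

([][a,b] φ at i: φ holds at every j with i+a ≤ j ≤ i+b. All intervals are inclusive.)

2

Evaluate at each i in [0,5]:
  i=0: ✓ (all of [0,2])
  i=1: ✓ (all of [1,3])
  i=2: ✗ (fails at j=4)
  i=3: ✗ (fails at j=4)
  i=4: ✗ (fails at j=4)
  i=5: ✗ (fails at j=5)
Positions where it holds: {0, 1} → 2.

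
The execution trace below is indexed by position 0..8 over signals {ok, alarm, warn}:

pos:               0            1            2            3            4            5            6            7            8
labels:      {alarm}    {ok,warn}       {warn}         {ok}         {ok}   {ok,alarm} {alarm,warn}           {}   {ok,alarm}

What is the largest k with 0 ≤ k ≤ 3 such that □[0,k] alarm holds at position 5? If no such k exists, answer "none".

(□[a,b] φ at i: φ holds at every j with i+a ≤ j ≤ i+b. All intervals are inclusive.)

1

alarm must hold from j=5 onward; find where it first fails.
  j=5: holds
  j=6: holds
  j=7: fails
Holds on [5,6], so largest k = 1.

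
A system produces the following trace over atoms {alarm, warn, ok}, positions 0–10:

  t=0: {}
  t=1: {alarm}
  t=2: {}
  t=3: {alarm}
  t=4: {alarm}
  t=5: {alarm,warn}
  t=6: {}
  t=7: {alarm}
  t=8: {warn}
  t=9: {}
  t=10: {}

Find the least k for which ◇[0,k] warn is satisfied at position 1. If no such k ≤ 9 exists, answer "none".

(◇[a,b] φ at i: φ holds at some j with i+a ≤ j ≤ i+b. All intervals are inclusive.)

4

Scan j = 1,2,… for warn:
  j=1: fails
  j=2: fails
  j=3: fails
  j=4: fails
  j=5: holds
First hit at j=5, so smallest k = 5-1 = 4.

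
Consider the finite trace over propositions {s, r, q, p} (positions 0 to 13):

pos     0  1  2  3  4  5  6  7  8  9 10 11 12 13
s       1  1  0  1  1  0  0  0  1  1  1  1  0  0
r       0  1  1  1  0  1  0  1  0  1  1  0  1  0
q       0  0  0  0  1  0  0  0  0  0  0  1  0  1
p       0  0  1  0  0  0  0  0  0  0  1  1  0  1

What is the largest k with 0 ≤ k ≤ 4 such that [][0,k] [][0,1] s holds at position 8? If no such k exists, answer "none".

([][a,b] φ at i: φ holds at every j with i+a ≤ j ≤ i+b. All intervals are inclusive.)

[][0,1] s must hold from j=8 onward; find where it first fails.
  j=8: holds
  j=9: holds
  j=10: holds
  j=11: fails
Holds on [8,10], so largest k = 2.

2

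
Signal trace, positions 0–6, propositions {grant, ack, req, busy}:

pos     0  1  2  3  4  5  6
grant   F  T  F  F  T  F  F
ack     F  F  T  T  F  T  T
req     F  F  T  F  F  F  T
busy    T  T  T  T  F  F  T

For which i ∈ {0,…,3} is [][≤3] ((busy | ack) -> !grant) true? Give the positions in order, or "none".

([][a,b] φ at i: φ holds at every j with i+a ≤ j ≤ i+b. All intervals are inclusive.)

2, 3

Evaluate at each i in [0,3]:
  i=0: ✗ (fails at j=1)
  i=1: ✗ (fails at j=1)
  i=2: ✓ (all of [2,5])
  i=3: ✓ (all of [3,6])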